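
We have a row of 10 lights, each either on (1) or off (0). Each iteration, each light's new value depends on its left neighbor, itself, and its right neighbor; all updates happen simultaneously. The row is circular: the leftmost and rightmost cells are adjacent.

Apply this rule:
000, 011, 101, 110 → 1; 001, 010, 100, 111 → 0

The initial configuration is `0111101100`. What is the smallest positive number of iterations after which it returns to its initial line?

6

0100111101
1000100110
0010000111
0000110101
0110111010
0111101100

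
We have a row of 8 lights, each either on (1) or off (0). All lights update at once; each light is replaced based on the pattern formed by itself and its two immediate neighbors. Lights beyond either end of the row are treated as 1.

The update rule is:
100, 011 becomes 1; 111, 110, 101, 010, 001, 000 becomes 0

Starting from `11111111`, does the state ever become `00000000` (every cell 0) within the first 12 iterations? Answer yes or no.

00000000
all cells are 0 at iteration 1

yes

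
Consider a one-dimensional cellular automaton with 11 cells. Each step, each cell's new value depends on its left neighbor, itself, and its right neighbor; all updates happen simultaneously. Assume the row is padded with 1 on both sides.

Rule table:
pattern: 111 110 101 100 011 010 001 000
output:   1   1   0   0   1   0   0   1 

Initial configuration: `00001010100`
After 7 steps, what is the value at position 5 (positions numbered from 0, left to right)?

01100000000
01101111110
01101111110  (fixed point — unchanged through step 7)
position 5 holds 1

1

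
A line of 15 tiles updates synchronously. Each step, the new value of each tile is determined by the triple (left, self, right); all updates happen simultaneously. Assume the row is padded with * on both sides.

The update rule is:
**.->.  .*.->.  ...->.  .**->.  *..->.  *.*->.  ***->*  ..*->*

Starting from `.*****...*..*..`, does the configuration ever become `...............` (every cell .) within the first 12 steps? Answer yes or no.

no

..***...*..*..*
.*.*...*..*..*.
......*..*..*..
.....*..*..*..*
....*..*..*..*.
...*..*..*..*..
..*..*..*..*..*
.*..*..*..*..*.
...*..*..*..*..  (repeats step 6; period 3)
step 12: ...*..*..*..*..
step 12 is ...*..*..*..*.., still not uniform .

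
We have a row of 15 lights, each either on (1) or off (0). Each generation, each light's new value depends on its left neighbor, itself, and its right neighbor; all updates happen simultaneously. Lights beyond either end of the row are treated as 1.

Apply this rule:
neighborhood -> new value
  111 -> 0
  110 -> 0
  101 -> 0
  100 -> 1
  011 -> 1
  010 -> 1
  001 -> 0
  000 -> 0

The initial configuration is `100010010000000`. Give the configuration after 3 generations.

generation 1: 010011011000000
generation 2: 011010010100000
generation 3: 010011010110000

010011010110000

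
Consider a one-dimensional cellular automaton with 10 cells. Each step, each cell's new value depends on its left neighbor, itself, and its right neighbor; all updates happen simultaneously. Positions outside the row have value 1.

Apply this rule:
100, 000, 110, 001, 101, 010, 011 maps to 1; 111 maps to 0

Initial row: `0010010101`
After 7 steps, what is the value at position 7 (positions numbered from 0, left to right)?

1111111111
0000000000
1111111111  (repeats step 1; period 2)
step 7: 1111111111
position 7 holds 1

1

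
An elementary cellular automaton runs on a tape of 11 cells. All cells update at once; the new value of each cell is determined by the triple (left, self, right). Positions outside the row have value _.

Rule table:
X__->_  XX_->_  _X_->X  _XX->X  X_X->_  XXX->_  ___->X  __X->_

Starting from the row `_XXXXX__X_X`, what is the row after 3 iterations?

_X_X____X_X

iteration 1: _X______X_X
iteration 2: _X_XXXX_X_X
iteration 3: _X_X____X_X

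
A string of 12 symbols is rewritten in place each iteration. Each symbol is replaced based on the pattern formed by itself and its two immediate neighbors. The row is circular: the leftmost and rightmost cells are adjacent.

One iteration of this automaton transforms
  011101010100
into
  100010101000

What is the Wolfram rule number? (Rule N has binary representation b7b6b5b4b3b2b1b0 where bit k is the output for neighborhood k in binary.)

position 2: 111 → 0  (bit 7 = 0)
position 3: 110 → 0  (bit 6 = 0)
position 4: 101 → 1  (bit 5 = 1)
position 10: 100 → 0  (bit 4 = 0)
position 1: 011 → 0  (bit 3 = 0)
position 5: 010 → 0  (bit 2 = 0)
position 0: 001 → 1  (bit 1 = 1)
position 11: 000 → 0  (bit 0 = 0)
bits b7..b0 = 00100010 = 34

34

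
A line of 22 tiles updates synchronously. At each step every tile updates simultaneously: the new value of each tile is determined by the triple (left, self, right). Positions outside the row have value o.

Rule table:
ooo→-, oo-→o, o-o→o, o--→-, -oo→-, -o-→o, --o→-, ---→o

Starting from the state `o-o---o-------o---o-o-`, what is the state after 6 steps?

ooo-o-o-ooooo-o-o-oooo
--oooooo----oooooo----
-------o-oo------o-oo-
-ooooo-oo-o-oooo-oo-oo
o----oo-oooo---oo-oo--
o-oo--oo---o-o--oo-o--

o-oo--oo---o-o--oo-o--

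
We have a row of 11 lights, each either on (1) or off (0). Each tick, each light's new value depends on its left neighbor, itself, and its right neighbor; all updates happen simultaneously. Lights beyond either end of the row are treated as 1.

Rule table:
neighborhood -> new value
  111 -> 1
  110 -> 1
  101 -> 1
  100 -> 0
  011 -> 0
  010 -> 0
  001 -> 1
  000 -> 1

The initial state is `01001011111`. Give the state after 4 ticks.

11101010101

10010101111
10101010111
11010101011
11101010101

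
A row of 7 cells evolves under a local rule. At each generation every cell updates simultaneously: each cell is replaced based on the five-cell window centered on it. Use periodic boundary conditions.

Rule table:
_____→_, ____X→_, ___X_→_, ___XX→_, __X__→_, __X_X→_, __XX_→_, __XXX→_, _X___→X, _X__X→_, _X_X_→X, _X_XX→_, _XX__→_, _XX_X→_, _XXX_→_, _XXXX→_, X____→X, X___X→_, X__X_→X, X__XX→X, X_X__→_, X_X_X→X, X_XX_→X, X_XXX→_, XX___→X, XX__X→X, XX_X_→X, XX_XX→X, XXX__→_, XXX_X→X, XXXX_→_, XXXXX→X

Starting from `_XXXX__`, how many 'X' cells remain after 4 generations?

_____X_
X_____X
_XX____
___XX__
count of X: 2

2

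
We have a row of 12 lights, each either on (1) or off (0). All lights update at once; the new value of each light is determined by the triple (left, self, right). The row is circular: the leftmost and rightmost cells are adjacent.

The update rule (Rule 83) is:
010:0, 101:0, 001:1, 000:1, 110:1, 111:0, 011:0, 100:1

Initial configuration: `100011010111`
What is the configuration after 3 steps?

step 1: 111101000000
step 2: 000100111111
step 3: 111011000001

111011000001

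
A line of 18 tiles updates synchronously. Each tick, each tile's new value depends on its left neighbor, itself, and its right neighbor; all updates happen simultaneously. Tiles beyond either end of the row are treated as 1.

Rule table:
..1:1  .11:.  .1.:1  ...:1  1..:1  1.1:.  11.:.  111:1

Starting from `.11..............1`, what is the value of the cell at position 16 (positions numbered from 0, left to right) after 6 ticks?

.

...11111111111111.
111.111111111111..
11...1111111111.11
1.111.11111111...1
...1...111111.111.
1111111.1111...1..
position 16 holds .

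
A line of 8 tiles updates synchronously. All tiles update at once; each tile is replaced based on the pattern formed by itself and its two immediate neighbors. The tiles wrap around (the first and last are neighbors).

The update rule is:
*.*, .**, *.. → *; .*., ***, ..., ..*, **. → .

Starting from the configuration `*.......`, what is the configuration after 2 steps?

..*.....

.*......
..*.....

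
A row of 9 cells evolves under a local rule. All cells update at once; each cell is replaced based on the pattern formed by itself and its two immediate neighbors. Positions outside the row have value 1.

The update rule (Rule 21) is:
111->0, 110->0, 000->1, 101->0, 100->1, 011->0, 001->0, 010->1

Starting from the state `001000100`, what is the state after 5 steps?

101110110
000000000
111111110
000000000  (repeats step 2; period 2)
step 5: 111111110

111111110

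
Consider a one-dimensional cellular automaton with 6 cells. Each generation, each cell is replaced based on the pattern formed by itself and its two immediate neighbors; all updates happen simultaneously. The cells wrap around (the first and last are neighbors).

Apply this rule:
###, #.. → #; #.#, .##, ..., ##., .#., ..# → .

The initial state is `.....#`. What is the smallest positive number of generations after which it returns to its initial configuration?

6

#.....
.#....
..#...
...#..
....#.
.....#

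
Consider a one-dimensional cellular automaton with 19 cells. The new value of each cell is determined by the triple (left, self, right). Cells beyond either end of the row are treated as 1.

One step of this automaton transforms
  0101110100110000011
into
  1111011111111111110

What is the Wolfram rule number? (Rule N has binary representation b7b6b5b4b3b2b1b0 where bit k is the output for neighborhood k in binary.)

127

position 4: 111 → 0  (bit 7 = 0)
position 5: 110 → 1  (bit 6 = 1)
position 0: 101 → 1  (bit 5 = 1)
position 8: 100 → 1  (bit 4 = 1)
position 3: 011 → 1  (bit 3 = 1)
position 1: 010 → 1  (bit 2 = 1)
position 9: 001 → 1  (bit 1 = 1)
position 13: 000 → 1  (bit 0 = 1)
bits b7..b0 = 01111111 = 127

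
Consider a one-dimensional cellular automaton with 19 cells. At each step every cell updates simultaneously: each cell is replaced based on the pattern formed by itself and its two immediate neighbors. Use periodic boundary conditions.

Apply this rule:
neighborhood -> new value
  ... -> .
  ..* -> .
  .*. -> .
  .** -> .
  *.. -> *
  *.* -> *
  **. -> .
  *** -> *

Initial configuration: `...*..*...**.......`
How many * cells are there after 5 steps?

3

....*..*....*......
.....*..*....*.....
......*..*....*....
.......*..*....*...
........*..*....*..
count of *: 3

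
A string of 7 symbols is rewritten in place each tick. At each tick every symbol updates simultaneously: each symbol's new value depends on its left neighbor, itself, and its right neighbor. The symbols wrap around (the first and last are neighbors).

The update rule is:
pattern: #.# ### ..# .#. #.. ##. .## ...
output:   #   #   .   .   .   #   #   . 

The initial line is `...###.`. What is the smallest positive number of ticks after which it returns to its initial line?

...###.

1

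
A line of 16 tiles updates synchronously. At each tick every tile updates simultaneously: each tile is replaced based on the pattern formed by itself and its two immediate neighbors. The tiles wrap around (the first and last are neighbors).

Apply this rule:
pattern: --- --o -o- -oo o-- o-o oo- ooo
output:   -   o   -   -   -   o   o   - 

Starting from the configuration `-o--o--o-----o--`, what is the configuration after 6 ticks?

o--o--o-----o---
--o--o-----o---o
-o--o-----o---o-
o--o-----o---o--
--o-----o---o--o
-o-----o---o--o-

-o-----o---o--o-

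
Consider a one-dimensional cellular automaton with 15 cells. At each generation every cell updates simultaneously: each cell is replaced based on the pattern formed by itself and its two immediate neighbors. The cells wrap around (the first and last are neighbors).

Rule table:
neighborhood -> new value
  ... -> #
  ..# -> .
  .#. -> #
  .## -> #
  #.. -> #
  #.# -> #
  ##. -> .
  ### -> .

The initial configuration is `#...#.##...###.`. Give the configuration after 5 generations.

generation 1: ###.###.##.#..#
generation 2: ...##..##.###.#
generation 3: ##.#.#.#.##..##
generation 4: ..########.#.#.
generation 5: #.#.......#####

#.#.......#####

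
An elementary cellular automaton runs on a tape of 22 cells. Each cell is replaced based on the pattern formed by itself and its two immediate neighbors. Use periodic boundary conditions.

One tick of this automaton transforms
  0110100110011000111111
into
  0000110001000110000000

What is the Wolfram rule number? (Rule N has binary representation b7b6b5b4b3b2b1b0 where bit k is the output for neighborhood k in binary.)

21

position 17: 111 → 0  (bit 7 = 0)
position 2: 110 → 0  (bit 6 = 0)
position 0: 101 → 0  (bit 5 = 0)
position 5: 100 → 1  (bit 4 = 1)
position 1: 011 → 0  (bit 3 = 0)
position 4: 010 → 1  (bit 2 = 1)
position 6: 001 → 0  (bit 1 = 0)
position 14: 000 → 1  (bit 0 = 1)
bits b7..b0 = 00010101 = 21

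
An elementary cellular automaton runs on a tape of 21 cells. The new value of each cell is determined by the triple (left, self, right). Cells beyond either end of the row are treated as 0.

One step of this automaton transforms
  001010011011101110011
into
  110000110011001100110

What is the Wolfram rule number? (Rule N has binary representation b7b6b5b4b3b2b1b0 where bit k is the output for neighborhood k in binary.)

position 11: 111 → 1  (bit 7 = 1)
position 8: 110 → 0  (bit 6 = 0)
position 3: 101 → 0  (bit 5 = 0)
position 5: 100 → 0  (bit 4 = 0)
position 7: 011 → 1  (bit 3 = 1)
position 2: 010 → 0  (bit 2 = 0)
position 1: 001 → 1  (bit 1 = 1)
position 0: 000 → 1  (bit 0 = 1)
bits b7..b0 = 10001011 = 139

139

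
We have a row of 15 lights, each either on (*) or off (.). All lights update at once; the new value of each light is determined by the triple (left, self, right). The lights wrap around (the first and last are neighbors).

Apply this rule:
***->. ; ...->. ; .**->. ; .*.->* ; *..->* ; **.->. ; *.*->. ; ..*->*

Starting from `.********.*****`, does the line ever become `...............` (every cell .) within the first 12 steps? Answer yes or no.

yes

...............
all cells are . at step 1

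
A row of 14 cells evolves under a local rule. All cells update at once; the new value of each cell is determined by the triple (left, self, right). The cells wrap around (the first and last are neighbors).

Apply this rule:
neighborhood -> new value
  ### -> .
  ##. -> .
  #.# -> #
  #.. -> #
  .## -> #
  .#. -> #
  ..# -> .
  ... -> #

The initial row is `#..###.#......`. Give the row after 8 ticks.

##.#..#######.
#.###.#......#
.##..#######.#
##.#.#......##
..#########.#.
#.#........###
.#########.#..
.#........####

.#........####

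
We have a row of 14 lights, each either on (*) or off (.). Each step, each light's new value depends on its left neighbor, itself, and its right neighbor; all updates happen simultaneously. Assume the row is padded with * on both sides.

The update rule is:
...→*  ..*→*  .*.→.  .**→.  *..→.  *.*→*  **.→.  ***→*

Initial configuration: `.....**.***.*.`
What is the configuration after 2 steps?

*.**..*.*.*.*.

.****..*.*.*.*
*.**..*.*.*.*.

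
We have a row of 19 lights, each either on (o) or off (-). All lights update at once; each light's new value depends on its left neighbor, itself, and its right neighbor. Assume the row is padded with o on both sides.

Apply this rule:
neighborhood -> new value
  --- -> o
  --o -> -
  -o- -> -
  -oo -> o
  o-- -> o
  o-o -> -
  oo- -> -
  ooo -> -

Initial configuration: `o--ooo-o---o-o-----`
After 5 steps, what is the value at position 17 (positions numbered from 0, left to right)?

o

-o-o----oo----oooo-
----ooo-o-ooo-o----
ooo-o-----o----ooo-
-----oooo--ooo-o---
oooo-o---o-o----oo-
position 17 holds o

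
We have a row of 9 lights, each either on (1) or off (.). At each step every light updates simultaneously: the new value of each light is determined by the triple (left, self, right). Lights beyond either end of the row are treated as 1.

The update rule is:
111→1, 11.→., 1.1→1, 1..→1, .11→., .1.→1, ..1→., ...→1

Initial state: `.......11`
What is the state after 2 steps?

111111..1
11111.1..

11111.1..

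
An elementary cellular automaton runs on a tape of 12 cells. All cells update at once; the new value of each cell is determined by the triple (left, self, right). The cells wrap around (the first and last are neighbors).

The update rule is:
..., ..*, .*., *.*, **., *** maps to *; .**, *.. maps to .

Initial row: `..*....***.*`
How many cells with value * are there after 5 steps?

9

.**.***.****
*.**.***.***
**.**.***.**
***.**.***.*
****.**.***.
count of *: 9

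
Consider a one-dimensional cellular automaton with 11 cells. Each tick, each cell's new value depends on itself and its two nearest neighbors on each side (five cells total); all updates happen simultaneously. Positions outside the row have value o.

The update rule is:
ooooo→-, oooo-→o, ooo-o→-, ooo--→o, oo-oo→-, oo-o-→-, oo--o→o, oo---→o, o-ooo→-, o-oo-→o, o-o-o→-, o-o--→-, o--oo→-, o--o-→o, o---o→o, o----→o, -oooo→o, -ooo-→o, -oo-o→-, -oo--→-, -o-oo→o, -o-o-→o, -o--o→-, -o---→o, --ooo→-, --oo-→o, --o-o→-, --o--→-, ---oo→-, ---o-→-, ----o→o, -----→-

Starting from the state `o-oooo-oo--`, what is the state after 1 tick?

---oo--o-o-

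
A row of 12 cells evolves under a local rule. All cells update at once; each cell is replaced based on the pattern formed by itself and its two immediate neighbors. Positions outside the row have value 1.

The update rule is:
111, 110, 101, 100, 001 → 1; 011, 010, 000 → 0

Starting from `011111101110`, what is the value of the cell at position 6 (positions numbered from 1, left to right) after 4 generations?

101111110111
110111111011
111011111101
111101111110
position 6 holds 1

1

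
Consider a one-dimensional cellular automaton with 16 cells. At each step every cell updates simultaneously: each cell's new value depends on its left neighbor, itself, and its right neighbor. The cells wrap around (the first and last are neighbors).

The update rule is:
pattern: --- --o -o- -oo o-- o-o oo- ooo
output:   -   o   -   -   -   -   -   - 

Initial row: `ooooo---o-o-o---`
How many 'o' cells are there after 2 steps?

2

-------o-------o
------o-------o-
count of o: 2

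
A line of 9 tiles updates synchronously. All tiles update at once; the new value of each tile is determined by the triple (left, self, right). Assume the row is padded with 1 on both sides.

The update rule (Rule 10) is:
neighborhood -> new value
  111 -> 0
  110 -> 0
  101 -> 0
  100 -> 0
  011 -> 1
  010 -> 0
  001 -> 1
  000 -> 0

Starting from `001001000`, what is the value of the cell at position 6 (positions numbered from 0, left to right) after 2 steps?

010010001
000100011
position 6 holds 0

0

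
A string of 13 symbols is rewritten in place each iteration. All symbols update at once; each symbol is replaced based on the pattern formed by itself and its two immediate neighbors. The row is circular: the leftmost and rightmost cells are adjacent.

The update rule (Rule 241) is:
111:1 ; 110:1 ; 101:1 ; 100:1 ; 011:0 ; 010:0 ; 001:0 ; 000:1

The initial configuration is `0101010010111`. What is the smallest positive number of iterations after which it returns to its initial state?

13

1010101001011
1101010100101
1110101010010
0111010101001
1011101010100
0101110101010
0010111010101
1001011101010
0100101110101
1010010111010
0101001011101
1010100101110
0101010010111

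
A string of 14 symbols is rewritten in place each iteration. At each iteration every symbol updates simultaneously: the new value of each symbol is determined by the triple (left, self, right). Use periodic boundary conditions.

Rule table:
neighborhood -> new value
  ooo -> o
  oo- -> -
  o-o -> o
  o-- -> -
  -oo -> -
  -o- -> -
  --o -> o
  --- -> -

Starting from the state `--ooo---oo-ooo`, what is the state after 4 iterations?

o---o--o-o--o-

iteration 1: -o-o---o--o-o-
iteration 2: o-o---o--o-o--
iteration 3: -o---o--o-o--o
iteration 4: o---o--o-o--o-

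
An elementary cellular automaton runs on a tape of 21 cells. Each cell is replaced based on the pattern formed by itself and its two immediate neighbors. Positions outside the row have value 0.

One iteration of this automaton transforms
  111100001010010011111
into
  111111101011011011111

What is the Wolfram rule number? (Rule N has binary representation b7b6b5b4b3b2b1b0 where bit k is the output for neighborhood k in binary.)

221

position 1: 111 → 1  (bit 7 = 1)
position 3: 110 → 1  (bit 6 = 1)
position 9: 101 → 0  (bit 5 = 0)
position 4: 100 → 1  (bit 4 = 1)
position 0: 011 → 1  (bit 3 = 1)
position 8: 010 → 1  (bit 2 = 1)
position 7: 001 → 0  (bit 1 = 0)
position 5: 000 → 1  (bit 0 = 1)
bits b7..b0 = 11011101 = 221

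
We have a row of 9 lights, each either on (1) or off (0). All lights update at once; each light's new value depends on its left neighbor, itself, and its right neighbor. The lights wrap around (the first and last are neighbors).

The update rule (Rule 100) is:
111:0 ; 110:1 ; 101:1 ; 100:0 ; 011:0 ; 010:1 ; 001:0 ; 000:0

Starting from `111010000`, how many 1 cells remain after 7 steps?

001110000
000010000
000010000  (fixed point — unchanged through step 7)
count of 1: 1

1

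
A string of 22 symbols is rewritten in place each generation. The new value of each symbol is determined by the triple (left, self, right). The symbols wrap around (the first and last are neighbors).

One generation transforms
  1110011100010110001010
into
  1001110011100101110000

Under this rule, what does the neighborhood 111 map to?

0

At position 1 the neighborhood is 111; the next row has 0 there.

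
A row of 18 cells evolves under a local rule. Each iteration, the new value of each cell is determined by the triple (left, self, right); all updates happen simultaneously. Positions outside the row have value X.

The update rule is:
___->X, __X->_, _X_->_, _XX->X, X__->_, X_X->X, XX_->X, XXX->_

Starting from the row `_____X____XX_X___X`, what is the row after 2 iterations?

XX_X_X_XXXX_X___XX

_XXX___XX_XXX__X_X
XX_X_X_XXXX_X___XX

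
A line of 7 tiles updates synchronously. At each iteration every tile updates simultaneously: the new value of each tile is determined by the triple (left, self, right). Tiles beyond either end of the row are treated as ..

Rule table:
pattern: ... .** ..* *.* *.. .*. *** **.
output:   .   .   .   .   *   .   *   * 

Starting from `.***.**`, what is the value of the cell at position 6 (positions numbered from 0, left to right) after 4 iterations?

*

..**..*
...**..
....**.
.....**
position 6 holds *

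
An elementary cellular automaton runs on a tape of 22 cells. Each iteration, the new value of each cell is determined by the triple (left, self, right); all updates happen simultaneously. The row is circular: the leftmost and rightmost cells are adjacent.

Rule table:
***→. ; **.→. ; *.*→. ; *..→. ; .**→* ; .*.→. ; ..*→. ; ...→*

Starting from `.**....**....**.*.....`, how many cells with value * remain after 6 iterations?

10

.*..**.*..**.*....****
....*.....*....**.*...
***...***...**.*....**
....*.*...*.*....**.*.
***.....*.....**.*....
*...***...***.*....**.
count of *: 10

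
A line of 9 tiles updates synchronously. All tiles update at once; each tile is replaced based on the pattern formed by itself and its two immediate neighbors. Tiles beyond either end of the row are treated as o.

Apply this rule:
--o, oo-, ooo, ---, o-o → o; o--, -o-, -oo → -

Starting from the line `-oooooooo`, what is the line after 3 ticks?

tick 1: o-ooooooo
tick 2: oo-oooooo
tick 3: ooo-ooooo

ooo-ooooo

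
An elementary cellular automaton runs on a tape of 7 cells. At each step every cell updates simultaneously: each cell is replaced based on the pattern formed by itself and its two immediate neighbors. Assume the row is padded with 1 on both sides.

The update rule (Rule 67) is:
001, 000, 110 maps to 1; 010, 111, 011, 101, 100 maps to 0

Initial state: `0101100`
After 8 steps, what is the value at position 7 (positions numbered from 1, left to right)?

0

0000101
0111000
0001011
0110000
0010111
0100000
0001111
0110000
position 7 holds 0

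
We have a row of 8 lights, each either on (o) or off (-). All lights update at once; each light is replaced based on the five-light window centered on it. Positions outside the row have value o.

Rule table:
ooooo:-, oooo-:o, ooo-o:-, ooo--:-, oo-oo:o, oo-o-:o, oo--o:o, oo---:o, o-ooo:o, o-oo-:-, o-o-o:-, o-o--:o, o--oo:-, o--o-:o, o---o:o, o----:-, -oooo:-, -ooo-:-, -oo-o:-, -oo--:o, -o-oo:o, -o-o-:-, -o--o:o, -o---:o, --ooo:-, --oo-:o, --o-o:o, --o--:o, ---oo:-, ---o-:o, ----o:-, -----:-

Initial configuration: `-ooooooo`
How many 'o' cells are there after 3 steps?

oo------
o-o-----
-ooo----
count of o: 3

3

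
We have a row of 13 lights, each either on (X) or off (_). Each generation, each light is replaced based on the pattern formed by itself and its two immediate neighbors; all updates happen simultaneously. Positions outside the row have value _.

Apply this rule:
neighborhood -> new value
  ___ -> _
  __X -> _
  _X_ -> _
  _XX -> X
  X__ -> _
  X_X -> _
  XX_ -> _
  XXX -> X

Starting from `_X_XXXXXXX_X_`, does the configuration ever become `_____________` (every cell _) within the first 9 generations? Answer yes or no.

generation 1: ___XXXXXX____
generation 2: ___XXXXX_____
generation 3: ___XXXX______
generation 4: ___XXX_______
generation 5: ___XX________
generation 6: ___X_________
generation 7: _____________
all cells are _ at generation 7

yes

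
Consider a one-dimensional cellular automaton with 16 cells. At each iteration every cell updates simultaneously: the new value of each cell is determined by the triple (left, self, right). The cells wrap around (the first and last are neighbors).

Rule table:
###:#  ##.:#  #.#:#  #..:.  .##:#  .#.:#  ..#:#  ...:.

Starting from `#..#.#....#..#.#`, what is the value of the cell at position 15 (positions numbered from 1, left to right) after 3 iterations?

#

iteration 1: #.####...##.####
iteration 2: ######..########
iteration 3: ######.#########
position 15 holds #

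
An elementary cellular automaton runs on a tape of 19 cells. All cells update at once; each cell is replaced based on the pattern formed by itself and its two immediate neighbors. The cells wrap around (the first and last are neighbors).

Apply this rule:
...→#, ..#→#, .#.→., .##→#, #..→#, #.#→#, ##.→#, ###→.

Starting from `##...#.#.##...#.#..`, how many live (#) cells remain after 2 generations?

8

#####.#.######.#.##
....##.##....##.##.
count of #: 8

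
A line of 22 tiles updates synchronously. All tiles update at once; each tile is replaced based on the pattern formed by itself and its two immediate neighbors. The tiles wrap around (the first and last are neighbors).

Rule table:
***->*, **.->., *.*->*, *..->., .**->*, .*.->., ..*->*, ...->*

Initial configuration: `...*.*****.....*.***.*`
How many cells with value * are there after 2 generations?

generation 1: .**.*****..****.***.*.
generation 2: **.*****..****.***.*..
count of *: 15

15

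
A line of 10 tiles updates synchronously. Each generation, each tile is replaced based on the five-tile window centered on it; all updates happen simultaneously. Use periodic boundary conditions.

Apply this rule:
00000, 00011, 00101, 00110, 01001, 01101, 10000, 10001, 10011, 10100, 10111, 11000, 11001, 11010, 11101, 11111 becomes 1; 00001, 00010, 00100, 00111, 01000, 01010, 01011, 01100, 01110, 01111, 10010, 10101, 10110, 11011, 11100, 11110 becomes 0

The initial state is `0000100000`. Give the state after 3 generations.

1111111110

generation 1: 1100001111
generation 2: 0011010011
generation 3: 1111111110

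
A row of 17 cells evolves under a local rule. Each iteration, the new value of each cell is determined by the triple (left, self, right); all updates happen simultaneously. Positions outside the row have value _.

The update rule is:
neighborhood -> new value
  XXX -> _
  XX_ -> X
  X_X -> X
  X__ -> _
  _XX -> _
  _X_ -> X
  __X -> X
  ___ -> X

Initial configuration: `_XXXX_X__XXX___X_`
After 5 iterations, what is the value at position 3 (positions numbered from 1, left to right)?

X___XXX_X__X_XXX_
X_XX__XXX_XXX__X_
XX_X_X__XX__X_XX_
_XXXXX_X_X_XXX_X_
X____XXXXXX__XXX_
position 3 holds _

_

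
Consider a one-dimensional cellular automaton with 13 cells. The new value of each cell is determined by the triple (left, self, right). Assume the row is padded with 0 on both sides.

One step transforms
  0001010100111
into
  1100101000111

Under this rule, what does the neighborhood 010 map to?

0

At position 3 the neighborhood is 010; the next row has 0 there.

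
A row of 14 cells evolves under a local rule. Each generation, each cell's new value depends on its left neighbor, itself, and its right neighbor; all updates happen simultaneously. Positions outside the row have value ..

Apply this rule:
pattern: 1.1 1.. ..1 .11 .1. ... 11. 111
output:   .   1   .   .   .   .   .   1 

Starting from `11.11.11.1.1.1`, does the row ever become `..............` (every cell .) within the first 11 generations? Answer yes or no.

..............
all cells are . at generation 1

yes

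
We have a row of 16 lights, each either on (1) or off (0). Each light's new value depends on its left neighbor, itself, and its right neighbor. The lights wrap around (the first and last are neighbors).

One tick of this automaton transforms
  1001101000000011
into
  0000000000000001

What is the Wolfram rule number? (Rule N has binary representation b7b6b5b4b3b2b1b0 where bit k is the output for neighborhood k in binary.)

position 15: 111 → 1  (bit 7 = 1)
position 0: 110 → 0  (bit 6 = 0)
position 5: 101 → 0  (bit 5 = 0)
position 1: 100 → 0  (bit 4 = 0)
position 3: 011 → 0  (bit 3 = 0)
position 6: 010 → 0  (bit 2 = 0)
position 2: 001 → 0  (bit 1 = 0)
position 8: 000 → 0  (bit 0 = 0)
bits b7..b0 = 10000000 = 128

128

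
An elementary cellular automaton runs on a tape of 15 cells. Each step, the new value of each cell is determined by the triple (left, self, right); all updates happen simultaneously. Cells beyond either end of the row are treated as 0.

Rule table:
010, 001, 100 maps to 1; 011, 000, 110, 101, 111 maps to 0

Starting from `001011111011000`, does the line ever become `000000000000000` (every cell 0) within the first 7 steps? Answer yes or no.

no

011000000000100
100100000001110
111110000010001
000001000111011
000011101000000
000100001100000
001110010010000
step 7 is 001110010010000, still not uniform 0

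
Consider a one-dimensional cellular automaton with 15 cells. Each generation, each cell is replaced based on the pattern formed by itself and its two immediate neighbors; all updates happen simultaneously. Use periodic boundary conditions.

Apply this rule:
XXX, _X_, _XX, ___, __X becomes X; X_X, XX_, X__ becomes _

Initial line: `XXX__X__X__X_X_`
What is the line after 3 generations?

X_XX__XX_XX_XX_

XX__XX_XX_XX_X_
X__XX__X__X__X_
X_XX__XX_XX_XX_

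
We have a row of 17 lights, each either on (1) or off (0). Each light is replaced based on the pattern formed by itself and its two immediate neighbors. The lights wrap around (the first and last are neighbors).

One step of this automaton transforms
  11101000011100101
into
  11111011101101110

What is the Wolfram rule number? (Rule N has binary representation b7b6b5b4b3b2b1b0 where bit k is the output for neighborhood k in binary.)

231

position 0: 111 → 1  (bit 7 = 1)
position 2: 110 → 1  (bit 6 = 1)
position 3: 101 → 1  (bit 5 = 1)
position 5: 100 → 0  (bit 4 = 0)
position 9: 011 → 0  (bit 3 = 0)
position 4: 010 → 1  (bit 2 = 1)
position 8: 001 → 1  (bit 1 = 1)
position 6: 000 → 1  (bit 0 = 1)
bits b7..b0 = 11100111 = 231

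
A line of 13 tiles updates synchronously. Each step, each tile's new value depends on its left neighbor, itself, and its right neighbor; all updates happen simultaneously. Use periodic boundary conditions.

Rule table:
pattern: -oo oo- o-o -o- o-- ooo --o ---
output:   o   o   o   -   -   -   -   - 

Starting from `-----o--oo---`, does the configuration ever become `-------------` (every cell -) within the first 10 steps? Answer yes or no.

no

--------oo---
--------oo---  (fixed point — unchanged through step 10)
step 10 is --------oo---, still not uniform -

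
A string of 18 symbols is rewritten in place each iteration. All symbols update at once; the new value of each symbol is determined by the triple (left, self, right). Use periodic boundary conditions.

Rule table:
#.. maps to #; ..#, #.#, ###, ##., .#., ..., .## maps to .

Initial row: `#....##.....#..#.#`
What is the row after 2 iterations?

..#.....#.....#...

iteration 1: .#.....#.....#....
iteration 2: ..#.....#.....#...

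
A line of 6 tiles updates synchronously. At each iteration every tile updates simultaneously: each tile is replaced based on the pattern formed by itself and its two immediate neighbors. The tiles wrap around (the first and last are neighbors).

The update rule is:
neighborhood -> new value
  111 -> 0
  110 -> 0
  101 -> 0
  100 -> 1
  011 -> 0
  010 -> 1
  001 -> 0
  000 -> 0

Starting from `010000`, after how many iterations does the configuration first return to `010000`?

iteration 1: 011000
iteration 2: 000100
iteration 3: 000110
iteration 4: 000001
iteration 5: 100001
iteration 6: 010000

6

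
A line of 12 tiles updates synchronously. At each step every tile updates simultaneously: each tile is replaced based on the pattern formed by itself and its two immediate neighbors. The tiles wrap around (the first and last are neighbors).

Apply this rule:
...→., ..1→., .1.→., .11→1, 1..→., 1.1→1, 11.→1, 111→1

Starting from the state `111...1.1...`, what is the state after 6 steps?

111.........

111....1....
111.........
111.........  (fixed point — unchanged through step 6)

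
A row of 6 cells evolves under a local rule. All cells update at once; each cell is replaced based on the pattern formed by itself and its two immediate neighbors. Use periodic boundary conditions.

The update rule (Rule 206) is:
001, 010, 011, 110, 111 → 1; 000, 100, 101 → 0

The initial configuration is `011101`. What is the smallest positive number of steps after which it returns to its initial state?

1

011101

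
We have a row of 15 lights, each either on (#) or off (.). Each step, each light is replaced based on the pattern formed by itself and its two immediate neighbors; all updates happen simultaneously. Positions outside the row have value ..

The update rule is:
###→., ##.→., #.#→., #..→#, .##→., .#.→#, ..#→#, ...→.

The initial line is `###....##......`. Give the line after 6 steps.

..###...###.###

...#..#..#.....
..#########....
.#.........#...
###.......###..
...#.....#...#.
..###...###.###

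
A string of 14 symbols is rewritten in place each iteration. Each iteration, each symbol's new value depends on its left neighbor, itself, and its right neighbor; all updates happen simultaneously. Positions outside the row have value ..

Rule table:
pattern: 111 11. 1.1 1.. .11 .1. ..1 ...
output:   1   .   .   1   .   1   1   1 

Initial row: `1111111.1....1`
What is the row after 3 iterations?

1..1......11.1

.11111..111111
1.111.11.1111.
1..1......11.1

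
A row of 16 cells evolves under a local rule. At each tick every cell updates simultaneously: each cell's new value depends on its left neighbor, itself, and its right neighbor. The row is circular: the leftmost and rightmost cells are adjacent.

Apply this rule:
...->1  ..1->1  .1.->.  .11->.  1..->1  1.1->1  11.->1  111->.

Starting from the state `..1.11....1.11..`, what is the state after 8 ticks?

tick 1: 11.1.11111.1.111
tick 2: .11.1....11.1...
tick 3: 1.11.1111.11.111
tick 4: 11.11...11.11...
tick 5: .11.1111.11.1111
tick 6: 1.11...11.11...1
tick 7: 11.1111.11.1111.
tick 8: .11...11.11...11

.11...11.11...11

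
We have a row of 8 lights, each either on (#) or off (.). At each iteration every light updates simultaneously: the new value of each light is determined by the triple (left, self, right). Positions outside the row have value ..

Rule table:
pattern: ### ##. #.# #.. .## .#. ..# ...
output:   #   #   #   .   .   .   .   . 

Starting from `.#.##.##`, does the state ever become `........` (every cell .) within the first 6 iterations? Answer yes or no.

yes

..#.##.#
...#.##.
....#.#.
.....#..
........
all cells are . at iteration 5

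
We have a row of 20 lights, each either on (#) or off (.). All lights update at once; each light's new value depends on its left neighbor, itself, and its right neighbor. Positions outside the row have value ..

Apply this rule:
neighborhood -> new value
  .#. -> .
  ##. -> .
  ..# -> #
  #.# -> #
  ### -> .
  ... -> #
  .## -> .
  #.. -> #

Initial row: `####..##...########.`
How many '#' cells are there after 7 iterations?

iteration 1: ....##..###........#
iteration 2: ####..##...########.  (repeats iteration 0; period 2)
iteration 7: ....##..###........#
count of #: 6

6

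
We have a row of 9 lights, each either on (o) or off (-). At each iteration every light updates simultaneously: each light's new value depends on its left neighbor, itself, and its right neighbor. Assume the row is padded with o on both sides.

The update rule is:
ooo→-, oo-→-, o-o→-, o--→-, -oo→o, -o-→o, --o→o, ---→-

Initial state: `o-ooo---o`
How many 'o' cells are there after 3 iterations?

--o----oo
-oo---oo-
-o---oo--
count of o: 3

3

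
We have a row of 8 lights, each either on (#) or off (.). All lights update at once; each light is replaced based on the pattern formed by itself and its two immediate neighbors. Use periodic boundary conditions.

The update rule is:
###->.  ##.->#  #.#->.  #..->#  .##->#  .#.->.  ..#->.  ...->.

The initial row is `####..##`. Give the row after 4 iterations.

...##.#.
...##..#
#..###..
.#.#.##.

.#.#.##.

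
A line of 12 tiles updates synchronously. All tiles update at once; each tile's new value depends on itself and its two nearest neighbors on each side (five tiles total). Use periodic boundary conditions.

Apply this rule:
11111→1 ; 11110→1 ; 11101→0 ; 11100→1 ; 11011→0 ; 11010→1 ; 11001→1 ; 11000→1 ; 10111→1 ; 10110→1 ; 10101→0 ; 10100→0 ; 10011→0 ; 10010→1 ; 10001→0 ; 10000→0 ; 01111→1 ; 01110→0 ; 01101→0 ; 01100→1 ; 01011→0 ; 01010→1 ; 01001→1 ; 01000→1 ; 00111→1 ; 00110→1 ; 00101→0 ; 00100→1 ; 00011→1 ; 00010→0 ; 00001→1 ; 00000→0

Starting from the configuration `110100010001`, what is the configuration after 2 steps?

step 1: 001010011011
step 2: 110101010011

110101010011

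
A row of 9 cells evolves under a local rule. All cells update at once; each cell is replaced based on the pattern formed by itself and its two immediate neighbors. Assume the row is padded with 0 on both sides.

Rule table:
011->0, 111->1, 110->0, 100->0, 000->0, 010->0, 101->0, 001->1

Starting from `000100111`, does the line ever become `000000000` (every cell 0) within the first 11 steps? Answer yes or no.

step 1: 001001010
step 2: 010010000
step 3: 100100000
step 4: 001000000
step 5: 010000000
step 6: 100000000
step 7: 000000000
all cells are 0 at step 7

yes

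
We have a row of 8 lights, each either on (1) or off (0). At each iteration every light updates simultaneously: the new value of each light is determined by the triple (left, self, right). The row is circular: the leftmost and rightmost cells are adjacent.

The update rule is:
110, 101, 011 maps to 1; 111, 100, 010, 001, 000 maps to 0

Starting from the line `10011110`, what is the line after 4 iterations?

00010011
00000011
00000011  (fixed point — unchanged through iteration 4)

00000011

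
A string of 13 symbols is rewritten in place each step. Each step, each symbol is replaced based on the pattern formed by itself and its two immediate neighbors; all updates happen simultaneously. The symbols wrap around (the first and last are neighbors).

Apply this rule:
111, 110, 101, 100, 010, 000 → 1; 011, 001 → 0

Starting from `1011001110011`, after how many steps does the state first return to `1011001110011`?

13

1101100111001
1110110011100
0111011001110
0011101100111
1001110110011
1100111011001
1110011101100
0111001110110
0011100111011
1001110011101
1100111001110
0110011100111
1011001110011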